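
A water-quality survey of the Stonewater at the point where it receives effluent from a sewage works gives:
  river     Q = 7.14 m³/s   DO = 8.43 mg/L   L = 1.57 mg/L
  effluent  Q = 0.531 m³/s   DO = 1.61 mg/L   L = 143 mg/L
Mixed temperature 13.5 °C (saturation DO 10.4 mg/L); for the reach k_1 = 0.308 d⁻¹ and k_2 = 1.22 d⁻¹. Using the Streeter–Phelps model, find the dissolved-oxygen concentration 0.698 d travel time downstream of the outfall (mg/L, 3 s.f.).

DO ≈ 7.90 mg/L

Mixed DO = (7.14×8.43 + 0.531×1.61)/(7.14+0.531) = 61.05/7.671 = 7.958 mg/L.
Mixed L₀ = (7.14×1.57 + 0.531×143)/(7.671) = 87.14/7.671 = 11.36 mg/L.
Initial deficit D₀ = C_s − DO₀ = 10.4 − 7.958 = 2.442 mg/L.
D(0.698) = [0.308×11.36/(1.22−0.308)](e^(−0.308×0.698) − e^(−1.22×0.698)) + 2.442 e^(−1.22×0.698)
= 3.837 × (0.8066 − 0.4267) + 2.442 × 0.4267 = 2.499 mg/L.
DO = 10.4 − 2.499 = 7.901 mg/L.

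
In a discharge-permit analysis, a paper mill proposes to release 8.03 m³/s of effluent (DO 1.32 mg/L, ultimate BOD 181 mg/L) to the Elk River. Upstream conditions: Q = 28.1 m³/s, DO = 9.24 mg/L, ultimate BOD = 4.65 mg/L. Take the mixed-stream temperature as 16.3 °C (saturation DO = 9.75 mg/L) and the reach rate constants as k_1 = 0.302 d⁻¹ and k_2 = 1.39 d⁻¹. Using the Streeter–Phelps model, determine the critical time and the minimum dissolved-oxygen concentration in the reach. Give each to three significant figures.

Mixed DO = (28.1×9.24 + 8.03×1.32)/(28.1+8.03) = 270.2/36.13 = 7.480 mg/L.
Mixed L₀ = (28.1×4.65 + 8.03×181)/(36.13) = 1584/36.13 = 43.84 mg/L.
Initial deficit D₀ = C_s − DO₀ = 9.75 − 7.480 = 2.270 mg/L.
t_c = (1/1.088) ln[(1.39/0.302)(1 − 2.270×1.088/(0.302×43.84))] = 0.9191 × ln(3.744) = 1.213 d.
D_c = (0.302/1.39) × 43.84 × e^(−0.302×1.213) = 0.2173 × 43.84 × 0.6932 = 6.603 mg/L.
Minimum DO = 9.75 − 6.603 = 3.147 mg/L.

t_c ≈ 1.21 d; minimum DO ≈ 3.15 mg/L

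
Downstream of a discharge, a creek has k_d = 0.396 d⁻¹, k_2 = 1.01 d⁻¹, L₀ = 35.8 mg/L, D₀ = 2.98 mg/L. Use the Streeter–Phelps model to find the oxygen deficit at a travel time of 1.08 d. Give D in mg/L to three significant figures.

k_d L₀/(k_2−k_d) = 0.396×35.8/(1.01−0.396) = 14.18/0.6140 = 23.09 mg/L.
e^(−k_d t) = e^(−0.396×1.080) = 0.6520; e^(−k_2 t) = e^(−1.01×1.080) = 0.3359.
D = 23.09 × (0.6520 − 0.3359) + 2.98 × 0.3359 = 7.298 + 1.001 = 8.299 mg/L.

D ≈ 8.30 mg/L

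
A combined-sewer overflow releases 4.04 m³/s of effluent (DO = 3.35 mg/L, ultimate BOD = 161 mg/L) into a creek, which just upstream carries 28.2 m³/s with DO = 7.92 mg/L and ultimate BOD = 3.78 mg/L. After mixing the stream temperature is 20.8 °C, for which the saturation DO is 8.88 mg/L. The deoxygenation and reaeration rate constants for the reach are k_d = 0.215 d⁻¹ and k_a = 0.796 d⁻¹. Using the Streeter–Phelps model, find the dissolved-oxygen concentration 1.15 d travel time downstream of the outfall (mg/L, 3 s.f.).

Mixed DO = (28.2×7.92 + 4.04×3.35)/(28.2+4.04) = 236.9/32.24 = 7.347 mg/L.
Mixed L₀ = (28.2×3.78 + 4.04×161)/(32.24) = 757.0/32.24 = 23.48 mg/L.
Initial deficit D₀ = C_s − DO₀ = 8.88 − 7.347 = 1.533 mg/L.
D(1.15) = [0.215×23.48/(0.796−0.215)](e^(−0.215×1.15) − e^(−0.796×1.15)) + 1.533 e^(−0.796×1.15)
= 8.689 × (0.7809 − 0.4004) + 1.533 × 0.4004 = 3.921 mg/L.
DO = 8.88 − 3.921 = 4.959 mg/L.

DO ≈ 4.96 mg/L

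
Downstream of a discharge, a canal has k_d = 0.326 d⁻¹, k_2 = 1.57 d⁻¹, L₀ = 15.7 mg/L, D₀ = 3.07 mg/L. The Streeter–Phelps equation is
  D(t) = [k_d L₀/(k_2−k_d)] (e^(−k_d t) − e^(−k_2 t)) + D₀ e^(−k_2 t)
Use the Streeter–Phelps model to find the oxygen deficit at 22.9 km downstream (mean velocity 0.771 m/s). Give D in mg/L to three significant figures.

Travel time t = x/v = 22.9 km / (0.771 m/s) = 22900 m / 0.771 m/s = 29700 s = 0.3438 d.
k_d L₀/(k_2−k_d) = 0.326×15.7/(1.57−0.326) = 5.118/1.244 = 4.114 mg/L.
e^(−k_d t) = e^(−0.326×0.3438) = 0.8940; e^(−k_2 t) = e^(−1.57×0.3438) = 0.5829.
D = 4.114 × (0.8940 − 0.5829) + 3.07 × 0.5829 = 1.280 + 1.790 = 3.069 mg/L.

D ≈ 3.07 mg/L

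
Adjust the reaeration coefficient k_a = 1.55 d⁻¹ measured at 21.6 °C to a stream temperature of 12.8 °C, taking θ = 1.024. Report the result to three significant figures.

k_a ≈ 1.26 d⁻¹

k_a(T₂) = k_a(T₁) · θ^(T₂−T₁) = 1.55 × 1.024^(12.8−21.6)
= 1.55 × 1.024^-8.80 = 1.55 × 0.8116 = 1.258 d⁻¹.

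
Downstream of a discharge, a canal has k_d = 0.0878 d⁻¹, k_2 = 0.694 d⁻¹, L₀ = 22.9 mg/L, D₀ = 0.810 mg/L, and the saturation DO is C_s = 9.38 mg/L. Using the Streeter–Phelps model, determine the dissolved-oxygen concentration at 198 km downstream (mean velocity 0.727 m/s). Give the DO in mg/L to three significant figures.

DO ≈ 7.15 mg/L

Travel time t = x/v = 198 km / (0.727 m/s) = 198000 m / 0.727 m/s = 272400 s = 3.152 d.
k_d L₀/(k_2−k_d) = 0.0878×22.9/(0.694−0.0878) = 2.011/0.6062 = 3.317 mg/L.
e^(−k_d t) = e^(−0.0878×3.152) = 0.7582; e^(−k_2 t) = e^(−0.694×3.152) = 0.1122.
D = 3.317 × (0.7582 − 0.1122) + 0.810 × 0.1122 = 2.143 + 0.09087 = 2.234 mg/L.
DO = C_s − D = 9.38 − 2.234 = 7.146 mg/L.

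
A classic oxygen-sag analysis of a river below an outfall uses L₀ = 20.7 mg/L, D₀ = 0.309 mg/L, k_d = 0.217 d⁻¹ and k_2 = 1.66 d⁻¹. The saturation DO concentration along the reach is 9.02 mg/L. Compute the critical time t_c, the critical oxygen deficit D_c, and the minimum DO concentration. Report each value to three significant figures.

With k_2/k_d = 7.650 and 1 − D₀(k_2−k_d)/(k_d L₀) = 0.9007,
t_c = ln(7.650 × 0.9007) / (1.66 − 0.217) = ln(6.890) / 1.443 = 1.930/1.443 = 1.338 d.
L(t_c) = L₀ e^(−k_d t_c) = 20.7 × 0.7481 = 15.49 mg/L, and at the critical point k_2 D_c = k_d L, so D_c = (0.217/1.66) × 15.49 = 2.024 mg/L.
Minimum DO = C_s − D_c = 9.02 − 2.024 = 6.996 mg/L.

t_c ≈ 1.34 d; D_c ≈ 2.02 mg/L; min DO ≈ 7.00 mg/L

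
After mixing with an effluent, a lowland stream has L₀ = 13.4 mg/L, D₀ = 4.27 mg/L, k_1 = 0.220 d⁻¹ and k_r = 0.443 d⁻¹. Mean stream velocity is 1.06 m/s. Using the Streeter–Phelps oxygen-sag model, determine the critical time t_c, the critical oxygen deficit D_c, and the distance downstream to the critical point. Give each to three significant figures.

t_c ≈ 1.39 d; D_c ≈ 4.90 mg/L; x_c ≈ 127 km

With k_r/k_1 = 2.014 and 1 − D₀(k_r−k_1)/(k_1 L₀) = 0.6770,
t_c = ln(2.014 × 0.6770) / (0.443 − 0.220) = ln(1.363) / 0.2230 = 0.3099/0.2230 = 1.389 d.
L(t_c) = L₀ e^(−k_1 t_c) = 13.4 × 0.7366 = 9.871 mg/L, and at the critical point k_r D_c = k_1 L, so D_c = (0.220/0.443) × 9.871 = 4.902 mg/L.
x_c = v t_c = 1.06 m/s × 1.389 d × 86400 s/d = 127300 m ≈ 127 km.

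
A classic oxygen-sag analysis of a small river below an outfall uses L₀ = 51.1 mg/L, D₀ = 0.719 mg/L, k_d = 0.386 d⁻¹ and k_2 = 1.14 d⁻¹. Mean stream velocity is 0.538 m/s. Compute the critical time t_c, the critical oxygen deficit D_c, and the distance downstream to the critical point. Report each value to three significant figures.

t_c ≈ 1.40 d; D_c ≈ 10.1 mg/L; x_c ≈ 65.0 km

At the critical point dD/dt = 0, so k_d L₀ e^(−k_d t) = k_2 D. Substituting D(t) from the Streeter–Phelps equation and solving for t gives
t_c = ln[(k_2/k_d)(1 − D₀(k_2−k_d)/(k_d L₀))] / (k_2−k_d).
Here k_2−k_d = 0.7540 d⁻¹ and 1 − D₀(k_2−k_d)/(k_d L₀) = 1 − 0.719×0.7540/(0.386×51.1) = 0.9725, so
t_c = ln(2.953 × 0.9725) / 0.7540 = 1.055 / 0.7540 = 1.399 d.
L(t_c) = L₀ e^(−k_d t_c) = 51.1 × 0.5827 = 29.77 mg/L, and at the critical point k_2 D_c = k_d L, so D_c = (0.386/1.14) × 29.77 = 10.08 mg/L.
x_c = v t_c = 0.538 m/s × 1.399 d × 86400 s/d = 65040 m ≈ 65.0 km.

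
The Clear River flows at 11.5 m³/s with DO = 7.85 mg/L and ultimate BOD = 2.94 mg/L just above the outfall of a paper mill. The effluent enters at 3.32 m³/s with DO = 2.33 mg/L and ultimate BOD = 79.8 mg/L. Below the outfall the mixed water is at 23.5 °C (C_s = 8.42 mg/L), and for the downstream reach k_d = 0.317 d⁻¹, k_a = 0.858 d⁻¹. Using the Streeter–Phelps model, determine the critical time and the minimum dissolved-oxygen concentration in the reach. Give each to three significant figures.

Mixed DO = (11.5×7.85 + 3.32×2.33)/(11.5+3.32) = 98.01/14.82 = 6.613 mg/L.
Mixed L₀ = (11.5×2.94 + 3.32×79.8)/(14.82) = 298.7/14.82 = 20.16 mg/L.
Initial deficit D₀ = C_s − DO₀ = 8.42 − 6.613 = 1.807 mg/L.
t_c = (1/0.5410) ln[(0.858/0.317)(1 − 1.807×0.5410/(0.317×20.16))] = 1.848 × ln(2.293) = 1.534 d.
D_c = (0.317/0.858) × 20.16 × e^(−0.317×1.534) = 0.3695 × 20.16 × 0.6150 = 4.580 mg/L.
Minimum DO = 8.42 − 4.580 = 3.840 mg/L.

t_c ≈ 1.53 d; minimum DO ≈ 3.84 mg/L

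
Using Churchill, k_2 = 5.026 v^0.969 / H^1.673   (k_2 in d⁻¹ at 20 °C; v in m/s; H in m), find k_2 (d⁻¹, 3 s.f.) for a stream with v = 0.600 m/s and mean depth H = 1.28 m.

k_2 ≈ 2.03 d⁻¹

k_2 = 5.026 × 0.600^0.969 / 1.28^1.673 = 5.026 × 0.6096 / 1.511 = 2.027 d⁻¹.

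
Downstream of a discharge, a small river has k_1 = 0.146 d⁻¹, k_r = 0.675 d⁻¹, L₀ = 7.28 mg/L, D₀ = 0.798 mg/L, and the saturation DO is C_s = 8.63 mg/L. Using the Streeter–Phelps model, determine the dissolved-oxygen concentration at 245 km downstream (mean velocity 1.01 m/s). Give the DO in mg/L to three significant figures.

Travel time t = x/v = 245 km / (1.01 m/s) = 245000 m / 1.01 m/s = 242600 s = 2.808 d.
k_1 L₀/(k_r−k_1) = 0.146×7.28/(0.675−0.146) = 1.063/0.5290 = 2.009 mg/L.
e^(−k_1 t) = e^(−0.146×2.808) = 0.6637; e^(−k_r t) = e^(−0.675×2.808) = 0.1503.
D = 2.009 × (0.6637 − 0.1503) + 0.798 × 0.1503 = 1.032 + 0.1199 = 1.151 mg/L.
DO = C_s − D = 8.63 − 1.151 = 7.479 mg/L.

DO ≈ 7.48 mg/L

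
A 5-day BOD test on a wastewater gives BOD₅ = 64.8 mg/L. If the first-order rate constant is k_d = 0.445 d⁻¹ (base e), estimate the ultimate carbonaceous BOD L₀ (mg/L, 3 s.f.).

BOD₅ = L₀(1 − e^(−5k_d)) ⇒ L₀ = BOD₅ / (1 − e^(−5×0.445))
= 64.8 / (1 − 0.1081) = 64.8 / 0.8919 = 72.65 mg/L.

L₀ ≈ 72.7 mg/L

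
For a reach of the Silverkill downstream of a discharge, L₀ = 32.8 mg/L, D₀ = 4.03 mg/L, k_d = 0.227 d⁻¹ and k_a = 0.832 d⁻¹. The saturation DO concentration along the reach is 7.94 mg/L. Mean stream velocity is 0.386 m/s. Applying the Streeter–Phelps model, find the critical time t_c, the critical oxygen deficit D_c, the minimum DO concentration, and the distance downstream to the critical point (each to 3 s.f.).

t_c = [1/(k_a−k_d)] ln[(k_a/k_d)(1 − D₀(k_a−k_d)/(k_d L₀))]
= [1/(0.832−0.227)] ln[(0.832/0.227)(1 − 4.03×0.6050/(0.227×32.8))]
= (1/0.6050) ln[3.665 × 0.6725] = 1.653 × ln(2.465) = 1.653 × 0.9022 = 1.491 d.
L(t_c) = L₀ e^(−k_d t_c) = 32.8 × 0.7128 = 23.38 mg/L, and at the critical point k_a D_c = k_d L, so D_c = (0.227/0.832) × 23.38 = 6.379 mg/L.
Minimum DO = C_s − D_c = 7.94 − 6.379 = 1.561 mg/L.
x_c = v t_c = 0.386 m/s × 1.491 d × 86400 s/d = 49730 m ≈ 49.7 km.

t_c ≈ 1.49 d; D_c ≈ 6.38 mg/L; min DO ≈ 1.56 mg/L; x_c ≈ 49.7 km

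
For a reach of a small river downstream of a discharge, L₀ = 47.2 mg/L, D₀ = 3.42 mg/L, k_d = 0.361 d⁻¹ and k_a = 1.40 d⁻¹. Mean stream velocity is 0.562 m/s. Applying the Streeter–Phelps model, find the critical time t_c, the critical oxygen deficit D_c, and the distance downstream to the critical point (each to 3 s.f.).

t_c ≈ 1.08 d; D_c ≈ 8.24 mg/L; x_c ≈ 52.4 km

With k_a/k_d = 3.878 and 1 − D₀(k_a−k_d)/(k_d L₀) = 0.7915,
t_c = ln(3.878 × 0.7915) / (1.40 − 0.361) = ln(3.069) / 1.039 = 1.121/1.039 = 1.079 d.
L(t_c) = L₀ e^(−k_d t_c) = 47.2 × 0.6773 = 31.97 mg/L, and at the critical point k_a D_c = k_d L, so D_c = (0.361/1.40) × 31.97 = 8.243 mg/L.
x_c = v t_c = 0.562 m/s × 1.079 d × 86400 s/d = 52410 m ≈ 52.4 km.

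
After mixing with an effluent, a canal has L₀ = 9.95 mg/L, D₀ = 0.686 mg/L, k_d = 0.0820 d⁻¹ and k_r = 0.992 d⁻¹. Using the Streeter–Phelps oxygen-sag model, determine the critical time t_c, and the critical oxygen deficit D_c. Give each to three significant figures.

At the critical point dD/dt = 0, so k_d L₀ e^(−k_d t) = k_r D. Substituting D(t) from the Streeter–Phelps equation and solving for t gives
t_c = ln[(k_r/k_d)(1 − D₀(k_r−k_d)/(k_d L₀))] / (k_r−k_d).
Here k_r−k_d = 0.9100 d⁻¹ and 1 − D₀(k_r−k_d)/(k_d L₀) = 1 − 0.686×0.9100/(0.0820×9.95) = 0.2349, so
t_c = ln(12.10 × 0.2349) / 0.9100 = 1.044 / 0.9100 = 1.148 d.
D_c = (k_d/k_r) L₀ e^(−k_d t_c) = (0.0820/0.992) × 9.95 × e^(−0.0820×1.148) = 0.08266 × 9.95 × 0.9102 = 0.7486 mg/L.

t_c ≈ 1.15 d; D_c ≈ 0.749 mg/L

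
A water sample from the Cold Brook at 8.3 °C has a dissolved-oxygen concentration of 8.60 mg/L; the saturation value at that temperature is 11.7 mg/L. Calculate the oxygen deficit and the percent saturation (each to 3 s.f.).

D ≈ 3.10 mg/L; 73.5 % saturation

D = C_s − C = 11.7 − 8.60 = 3.10 mg/L.
% saturation = 8.60/11.7 × 100 = 73.5 %.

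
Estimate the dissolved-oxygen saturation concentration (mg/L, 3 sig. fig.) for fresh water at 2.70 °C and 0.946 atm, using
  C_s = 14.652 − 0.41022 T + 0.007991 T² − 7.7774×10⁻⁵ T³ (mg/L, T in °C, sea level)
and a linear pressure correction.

At sea level: C_s = 14.652 − 0.41022×2.70 + 0.007991×2.70² − 7.7774×10⁻⁵×2.70³ = 13.60 mg/L.
Pressure correction: C_s' = 13.60 × 0.946 = 12.87 mg/L.

C_s ≈ 12.9 mg/L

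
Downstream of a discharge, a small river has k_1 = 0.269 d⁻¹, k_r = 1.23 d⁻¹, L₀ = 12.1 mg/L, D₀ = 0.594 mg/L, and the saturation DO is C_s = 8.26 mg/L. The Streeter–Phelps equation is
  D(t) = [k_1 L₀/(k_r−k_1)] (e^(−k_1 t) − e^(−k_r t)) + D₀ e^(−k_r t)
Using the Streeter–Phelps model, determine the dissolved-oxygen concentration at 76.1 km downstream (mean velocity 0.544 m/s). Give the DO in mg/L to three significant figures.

Travel time t = x/v = 76.1 km / (0.544 m/s) = 76100 m / 0.544 m/s = 139900 s = 1.619 d.
k_1 L₀/(k_r−k_1) = 0.269×12.1/(1.23−0.269) = 3.255/0.9610 = 3.387 mg/L.
e^(−k_1 t) = e^(−0.269×1.619) = 0.6469; e^(−k_r t) = e^(−1.23×1.619) = 0.1365.
D = 3.387 × (0.6469 − 0.1365) + 0.594 × 0.1365 = 1.729 + 0.08108 = 1.810 mg/L.
DO = C_s − D = 8.26 − 1.810 = 6.450 mg/L.

DO ≈ 6.45 mg/L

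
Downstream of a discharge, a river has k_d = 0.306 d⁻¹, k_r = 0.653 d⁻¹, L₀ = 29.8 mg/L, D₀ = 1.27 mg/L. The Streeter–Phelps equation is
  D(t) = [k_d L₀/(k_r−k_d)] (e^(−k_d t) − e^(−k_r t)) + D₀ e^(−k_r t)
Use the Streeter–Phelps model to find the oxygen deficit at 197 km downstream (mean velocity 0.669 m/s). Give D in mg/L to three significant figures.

D ≈ 6.56 mg/L

Travel time t = x/v = 197 km / (0.669 m/s) = 197000 m / 0.669 m/s = 294500 s = 3.408 d.
k_d L₀/(k_r−k_d) = 0.306×29.8/(0.653−0.306) = 9.119/0.3470 = 26.28 mg/L.
e^(−k_d t) = e^(−0.306×3.408) = 0.3524; e^(−k_r t) = e^(−0.653×3.408) = 0.1080.
D = 26.28 × (0.3524 − 0.1080) + 1.27 × 0.1080 = 6.423 + 0.1372 = 6.560 mg/L.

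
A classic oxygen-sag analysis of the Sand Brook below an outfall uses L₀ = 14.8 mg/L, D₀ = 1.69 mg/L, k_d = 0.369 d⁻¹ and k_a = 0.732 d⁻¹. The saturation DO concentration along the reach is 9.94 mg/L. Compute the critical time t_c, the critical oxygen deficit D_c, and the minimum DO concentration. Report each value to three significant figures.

At the critical point dD/dt = 0, so k_d L₀ e^(−k_d t) = k_a D. Substituting D(t) from the Streeter–Phelps equation and solving for t gives
t_c = ln[(k_a/k_d)(1 − D₀(k_a−k_d)/(k_d L₀))] / (k_a−k_d).
Here k_a−k_d = 0.3630 d⁻¹ and 1 − D₀(k_a−k_d)/(k_d L₀) = 1 − 1.69×0.3630/(0.369×14.8) = 0.8877, so
t_c = ln(1.984 × 0.8877) / 0.3630 = 0.5658 / 0.3630 = 1.559 d.
D_c = (k_d/k_a) L₀ e^(−k_d t_c) = (0.369/0.732) × 14.8 × e^(−0.369×1.559) = 0.5041 × 14.8 × 0.5626 = 4.197 mg/L.
Minimum DO = C_s − D_c = 9.94 − 4.197 = 5.743 mg/L.

t_c ≈ 1.56 d; D_c ≈ 4.20 mg/L; min DO ≈ 5.74 mg/L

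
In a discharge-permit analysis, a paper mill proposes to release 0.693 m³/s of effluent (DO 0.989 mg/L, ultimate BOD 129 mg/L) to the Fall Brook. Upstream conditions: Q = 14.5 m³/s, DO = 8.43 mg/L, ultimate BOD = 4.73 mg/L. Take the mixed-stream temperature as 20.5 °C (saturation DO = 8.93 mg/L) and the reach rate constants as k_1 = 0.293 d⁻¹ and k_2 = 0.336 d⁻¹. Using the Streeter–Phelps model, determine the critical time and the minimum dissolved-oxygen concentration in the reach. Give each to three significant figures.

Mixed DO = (14.5×8.43 + 0.693×0.989)/(14.5+0.693) = 122.9/15.19 = 8.091 mg/L.
Mixed L₀ = (14.5×4.73 + 0.693×129)/(15.19) = 158.0/15.19 = 10.40 mg/L.
Initial deficit D₀ = C_s − DO₀ = 8.93 − 8.091 = 0.8394 mg/L.
t_c = (1/0.04300) ln[(0.336/0.293)(1 − 0.8394×0.04300/(0.293×10.40))] = 23.26 × ln(1.133) = 2.907 d.
D_c = (0.293/0.336) × 10.40 × e^(−0.293×2.907) = 0.8720 × 10.40 × 0.4266 = 3.868 mg/L.
Minimum DO = 8.93 − 3.868 = 5.062 mg/L.

t_c ≈ 2.91 d; minimum DO ≈ 5.06 mg/L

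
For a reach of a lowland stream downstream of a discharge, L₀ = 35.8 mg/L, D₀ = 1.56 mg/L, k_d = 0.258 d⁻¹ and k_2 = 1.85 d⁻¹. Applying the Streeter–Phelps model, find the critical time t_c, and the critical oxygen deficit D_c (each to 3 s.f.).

t_c = [1/(k_2−k_d)] ln[(k_2/k_d)(1 − D₀(k_2−k_d)/(k_d L₀))]
= [1/(1.85−0.258)] ln[(1.85/0.258)(1 − 1.56×1.592/(0.258×35.8))]
= (1/1.592) ln[7.171 × 0.7311] = 0.6281 × ln(5.242) = 0.6281 × 1.657 = 1.041 d.
D_c = (k_d/k_2) L₀ e^(−k_d t_c) = (0.258/1.85) × 35.8 × e^(−0.258×1.041) = 0.1395 × 35.8 × 0.7645 = 3.817 mg/L.

t_c ≈ 1.04 d; D_c ≈ 3.82 mg/L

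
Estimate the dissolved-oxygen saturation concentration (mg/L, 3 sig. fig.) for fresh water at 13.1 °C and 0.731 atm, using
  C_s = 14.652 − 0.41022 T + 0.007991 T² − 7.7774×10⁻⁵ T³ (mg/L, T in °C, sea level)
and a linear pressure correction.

C_s ≈ 7.66 mg/L

At sea level: C_s = 14.652 − 0.41022×13.1 + 0.007991×13.1² − 7.7774×10⁻⁵×13.1³ = 10.47 mg/L.
Pressure correction: C_s' = 10.47 × 0.731 = 7.657 mg/L.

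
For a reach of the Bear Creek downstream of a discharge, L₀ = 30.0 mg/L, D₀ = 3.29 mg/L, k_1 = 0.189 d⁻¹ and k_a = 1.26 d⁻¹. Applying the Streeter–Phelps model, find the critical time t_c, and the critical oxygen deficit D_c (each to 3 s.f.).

At the critical point dD/dt = 0, so k_1 L₀ e^(−k_1 t) = k_a D. Substituting D(t) from the Streeter–Phelps equation and solving for t gives
t_c = ln[(k_a/k_1)(1 − D₀(k_a−k_1)/(k_1 L₀))] / (k_a−k_1).
Here k_a−k_1 = 1.071 d⁻¹ and 1 − D₀(k_a−k_1)/(k_1 L₀) = 1 − 3.29×1.071/(0.189×30.0) = 0.3786, so
t_c = ln(6.667 × 0.3786) / 1.071 = 0.9257 / 1.071 = 0.8644 d.
L(t_c) = L₀ e^(−k_1 t_c) = 30.0 × 0.8493 = 25.48 mg/L, and at the critical point k_a D_c = k_1 L, so D_c = (0.189/1.26) × 25.48 = 3.822 mg/L.

t_c ≈ 0.864 d; D_c ≈ 3.82 mg/L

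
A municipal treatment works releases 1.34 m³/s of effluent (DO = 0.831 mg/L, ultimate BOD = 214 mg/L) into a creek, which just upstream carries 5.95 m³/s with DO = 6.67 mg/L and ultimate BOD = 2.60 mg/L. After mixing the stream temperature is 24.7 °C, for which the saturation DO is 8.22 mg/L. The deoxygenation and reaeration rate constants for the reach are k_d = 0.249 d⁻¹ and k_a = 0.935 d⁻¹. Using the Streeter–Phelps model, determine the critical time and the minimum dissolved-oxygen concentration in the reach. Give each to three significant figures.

Mixed DO = (5.95×6.67 + 1.34×0.831)/(5.95+1.34) = 40.80/7.290 = 5.597 mg/L.
Mixed L₀ = (5.95×2.60 + 1.34×214)/(7.290) = 302.2/7.290 = 41.46 mg/L.
Initial deficit D₀ = C_s − DO₀ = 8.22 − 5.597 = 2.623 mg/L.
t_c = (1/0.6860) ln[(0.935/0.249)(1 − 2.623×0.6860/(0.249×41.46))] = 1.458 × ln(3.100) = 1.649 d.
D_c = (0.249/0.935) × 41.46 × e^(−0.249×1.649) = 0.2663 × 41.46 × 0.6632 = 7.322 mg/L.
Minimum DO = 8.22 − 7.322 = 0.8981 mg/L.

t_c ≈ 1.65 d; minimum DO ≈ 0.898 mg/L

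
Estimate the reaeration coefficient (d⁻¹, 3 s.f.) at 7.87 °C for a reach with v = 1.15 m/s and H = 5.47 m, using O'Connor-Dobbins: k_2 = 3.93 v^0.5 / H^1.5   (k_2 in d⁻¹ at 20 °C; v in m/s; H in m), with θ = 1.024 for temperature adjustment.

k_2(20) = 3.93 × 1.15^0.5 / 5.47^1.5 = 3.93 × 1.072 / 12.79 = 0.3294 d⁻¹.
k_2(7.87) = 0.3294 × 1.024^(7.87−20) = 0.3294 × 0.7500 = 0.2471 d⁻¹.

k_2 ≈ 0.247 d⁻¹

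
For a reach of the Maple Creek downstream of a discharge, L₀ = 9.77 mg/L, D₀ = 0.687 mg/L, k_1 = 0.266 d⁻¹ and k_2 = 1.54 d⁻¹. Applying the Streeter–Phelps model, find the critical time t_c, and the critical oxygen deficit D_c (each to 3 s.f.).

At the critical point dD/dt = 0, so k_1 L₀ e^(−k_1 t) = k_2 D. Substituting D(t) from the Streeter–Phelps equation and solving for t gives
t_c = ln[(k_2/k_1)(1 − D₀(k_2−k_1)/(k_1 L₀))] / (k_2−k_1).
Here k_2−k_1 = 1.274 d⁻¹ and 1 − D₀(k_2−k_1)/(k_1 L₀) = 1 − 0.687×1.274/(0.266×9.77) = 0.6632, so
t_c = ln(5.789 × 0.6632) / 1.274 = 1.345 / 1.274 = 1.056 d.
L(t_c) = L₀ e^(−k_1 t_c) = 9.77 × 0.7551 = 7.377 mg/L, and at the critical point k_2 D_c = k_1 L, so D_c = (0.266/1.54) × 7.377 = 1.274 mg/L.

t_c ≈ 1.06 d; D_c ≈ 1.27 mg/L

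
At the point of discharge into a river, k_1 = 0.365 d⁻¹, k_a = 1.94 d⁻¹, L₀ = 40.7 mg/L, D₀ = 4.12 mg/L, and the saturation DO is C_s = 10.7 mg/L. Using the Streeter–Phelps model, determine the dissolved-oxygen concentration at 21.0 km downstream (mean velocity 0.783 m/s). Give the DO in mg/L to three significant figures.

DO ≈ 5.19 mg/L

Travel time t = x/v = 21.0 km / (0.783 m/s) = 21000 m / 0.783 m/s = 26820 s = 0.3104 d.
k_1 L₀/(k_a−k_1) = 0.365×40.7/(1.94−0.365) = 14.86/1.575 = 9.432 mg/L.
e^(−k_1 t) = e^(−0.365×0.3104) = 0.8929; e^(−k_a t) = e^(−1.94×0.3104) = 0.5476.
D = 9.432 × (0.8929 − 0.5476) + 4.12 × 0.5476 = 3.257 + 2.256 = 5.513 mg/L.
DO = C_s − D = 10.7 − 5.513 = 5.187 mg/L.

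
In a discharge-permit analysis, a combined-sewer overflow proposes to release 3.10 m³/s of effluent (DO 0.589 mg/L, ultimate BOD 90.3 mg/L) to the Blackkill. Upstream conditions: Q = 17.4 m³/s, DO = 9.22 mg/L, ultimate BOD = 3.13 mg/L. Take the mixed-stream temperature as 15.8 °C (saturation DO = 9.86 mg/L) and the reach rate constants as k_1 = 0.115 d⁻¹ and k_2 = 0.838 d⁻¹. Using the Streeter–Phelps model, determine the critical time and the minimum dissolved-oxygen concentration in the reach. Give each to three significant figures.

Mixed DO = (17.4×9.22 + 3.10×0.589)/(17.4+3.10) = 162.3/20.50 = 7.915 mg/L.
Mixed L₀ = (17.4×3.13 + 3.10×90.3)/(20.50) = 334.4/20.50 = 16.31 mg/L.
Initial deficit D₀ = C_s − DO₀ = 9.86 − 7.915 = 1.945 mg/L.
t_c = (1/0.7230) ln[(0.838/0.115)(1 − 1.945×0.7230/(0.115×16.31))] = 1.383 × ln(1.824) = 0.8312 d.
D_c = (0.115/0.838) × 16.31 × e^(−0.115×0.8312) = 0.1372 × 16.31 × 0.9088 = 2.034 mg/L.
Minimum DO = 9.86 − 2.034 = 7.826 mg/L.

t_c ≈ 0.831 d; minimum DO ≈ 7.83 mg/L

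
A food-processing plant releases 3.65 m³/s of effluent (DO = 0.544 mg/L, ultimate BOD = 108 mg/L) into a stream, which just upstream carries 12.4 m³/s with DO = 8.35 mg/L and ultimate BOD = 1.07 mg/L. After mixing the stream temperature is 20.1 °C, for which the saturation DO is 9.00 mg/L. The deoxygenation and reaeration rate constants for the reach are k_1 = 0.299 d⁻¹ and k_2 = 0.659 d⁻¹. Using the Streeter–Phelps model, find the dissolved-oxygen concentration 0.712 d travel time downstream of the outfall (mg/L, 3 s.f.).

Mixed DO = (12.4×8.35 + 3.65×0.544)/(12.4+3.65) = 105.5/16.05 = 6.575 mg/L.
Mixed L₀ = (12.4×1.07 + 3.65×108)/(16.05) = 407.5/16.05 = 25.39 mg/L.
Initial deficit D₀ = C_s − DO₀ = 9.00 − 6.575 = 2.425 mg/L.
D(0.712) = [0.299×25.39/(0.659−0.299)](e^(−0.299×0.712) − e^(−0.659×0.712)) + 2.425 e^(−0.659×0.712)
= 21.09 × (0.8082 − 0.6255) + 2.425 × 0.6255 = 5.370 mg/L.
DO = 9.00 − 5.370 = 3.630 mg/L.

DO ≈ 3.63 mg/L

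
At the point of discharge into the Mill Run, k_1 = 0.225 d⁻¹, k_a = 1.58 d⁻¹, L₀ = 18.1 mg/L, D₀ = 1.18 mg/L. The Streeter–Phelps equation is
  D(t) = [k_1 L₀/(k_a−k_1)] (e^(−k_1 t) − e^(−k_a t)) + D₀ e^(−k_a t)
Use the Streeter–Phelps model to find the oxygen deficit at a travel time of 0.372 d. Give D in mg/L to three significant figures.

D ≈ 1.75 mg/L

k_1 L₀/(k_a−k_1) = 0.225×18.1/(1.58−0.225) = 4.073/1.355 = 3.006 mg/L.
e^(−k_1 t) = e^(−0.225×0.3720) = 0.9197; e^(−k_a t) = e^(−1.58×0.3720) = 0.5556.
D = 3.006 × (0.9197 − 0.5556) + 1.18 × 0.5556 = 1.094 + 0.6556 = 1.750 mg/L.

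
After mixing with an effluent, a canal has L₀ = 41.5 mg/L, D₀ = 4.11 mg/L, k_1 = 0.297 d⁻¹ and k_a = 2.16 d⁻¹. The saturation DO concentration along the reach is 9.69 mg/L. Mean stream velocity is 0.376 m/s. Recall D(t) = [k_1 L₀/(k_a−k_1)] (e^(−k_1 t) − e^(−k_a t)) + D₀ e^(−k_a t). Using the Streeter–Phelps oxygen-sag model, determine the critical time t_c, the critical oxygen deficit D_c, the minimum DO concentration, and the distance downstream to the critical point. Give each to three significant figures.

t_c ≈ 0.544 d; D_c ≈ 4.86 mg/L; min DO ≈ 4.83 mg/L; x_c ≈ 17.7 km

At the critical point dD/dt = 0, so k_1 L₀ e^(−k_1 t) = k_a D. Substituting D(t) from the Streeter–Phelps equation and solving for t gives
t_c = ln[(k_a/k_1)(1 − D₀(k_a−k_1)/(k_1 L₀))] / (k_a−k_1).
Here k_a−k_1 = 1.863 d⁻¹ and 1 − D₀(k_a−k_1)/(k_1 L₀) = 1 − 4.11×1.863/(0.297×41.5) = 0.3788, so
t_c = ln(7.273 × 0.3788) / 1.863 = 1.013 / 1.863 = 0.5439 d.
D_c = (k_1/k_a) L₀ e^(−k_1 t_c) = (0.297/2.16) × 41.5 × e^(−0.297×0.5439) = 0.1375 × 41.5 × 0.8508 = 4.855 mg/L.
Minimum DO = C_s − D_c = 9.69 − 4.855 = 4.835 mg/L.
x_c = v t_c = 0.376 m/s × 0.5439 d × 86400 s/d = 17670 m ≈ 17.7 km.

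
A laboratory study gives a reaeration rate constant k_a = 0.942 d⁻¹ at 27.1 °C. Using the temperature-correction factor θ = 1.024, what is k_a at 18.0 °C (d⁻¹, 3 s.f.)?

k_a ≈ 0.759 d⁻¹

k_a(T₂) = k_a(T₁) · θ^(T₂−T₁) = 0.942 × 1.024^(18.0−27.1)
= 0.942 × 1.024^-9.10 = 0.942 × 0.8059 = 0.7591 d⁻¹.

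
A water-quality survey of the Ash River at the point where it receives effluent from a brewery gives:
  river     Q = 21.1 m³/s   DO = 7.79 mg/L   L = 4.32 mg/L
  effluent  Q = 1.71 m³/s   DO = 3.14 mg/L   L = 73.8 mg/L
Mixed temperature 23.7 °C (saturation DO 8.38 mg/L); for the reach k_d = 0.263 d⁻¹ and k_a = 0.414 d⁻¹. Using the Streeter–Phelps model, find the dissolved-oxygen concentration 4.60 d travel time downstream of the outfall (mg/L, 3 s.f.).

Mixed DO = (21.1×7.79 + 1.71×3.14)/(21.1+1.71) = 169.7/22.81 = 7.441 mg/L.
Mixed L₀ = (21.1×4.32 + 1.71×73.8)/(22.81) = 217.4/22.81 = 9.529 mg/L.
Initial deficit D₀ = C_s − DO₀ = 8.38 − 7.441 = 0.9386 mg/L.
D(4.60) = [0.263×9.529/(0.414−0.263)](e^(−0.263×4.60) − e^(−0.414×4.60)) + 0.9386 e^(−0.414×4.60)
= 16.60 × (0.2983 − 0.1489) + 0.9386 × 0.1489 = 2.618 mg/L.
DO = 8.38 − 2.618 = 5.762 mg/L.

DO ≈ 5.76 mg/L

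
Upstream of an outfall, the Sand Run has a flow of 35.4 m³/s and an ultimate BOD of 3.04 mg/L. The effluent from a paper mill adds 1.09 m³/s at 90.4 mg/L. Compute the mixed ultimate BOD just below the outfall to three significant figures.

Flow-weighted mixing: C = (Q_r C_r + Q_w C_w)/(Q_r + Q_w)
= (35.4×3.04 + 1.09×90.4)/(35.4 + 1.09) = 206.2/36.49 = 5.650 mg/L.

5.65 mg/L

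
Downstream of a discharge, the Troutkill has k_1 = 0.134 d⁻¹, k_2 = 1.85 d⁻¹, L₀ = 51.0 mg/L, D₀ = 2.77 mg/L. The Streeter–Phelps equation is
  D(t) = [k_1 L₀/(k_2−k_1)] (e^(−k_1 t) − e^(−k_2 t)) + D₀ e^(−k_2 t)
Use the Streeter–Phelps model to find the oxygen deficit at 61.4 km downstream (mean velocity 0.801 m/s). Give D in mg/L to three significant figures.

Travel time t = x/v = 61.4 km / (0.801 m/s) = 61400 m / 0.801 m/s = 76650 s = 0.8872 d.
k_1 L₀/(k_2−k_1) = 0.134×51.0/(1.85−0.134) = 6.834/1.716 = 3.983 mg/L.
e^(−k_1 t) = e^(−0.134×0.8872) = 0.8879; e^(−k_2 t) = e^(−1.85×0.8872) = 0.1937.
D = 3.983 × (0.8879 − 0.1937) + 2.77 × 0.1937 = 2.765 + 0.5366 = 3.301 mg/L.

D ≈ 3.30 mg/L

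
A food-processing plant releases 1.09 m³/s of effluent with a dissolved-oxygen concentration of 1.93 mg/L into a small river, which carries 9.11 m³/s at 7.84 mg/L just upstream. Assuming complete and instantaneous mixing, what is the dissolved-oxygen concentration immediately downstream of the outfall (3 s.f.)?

7.21 mg/L

Flow-weighted mixing: C = (Q_r C_r + Q_w C_w)/(Q_r + Q_w)
= (9.11×7.84 + 1.09×1.93)/(9.11 + 1.09) = 73.53/10.20 = 7.208 mg/L.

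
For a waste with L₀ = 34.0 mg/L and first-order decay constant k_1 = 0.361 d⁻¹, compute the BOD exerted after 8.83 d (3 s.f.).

y_t = L₀(1 − e^(−k_1 t)) = 34.0 × (1 − e^(−0.361×8.83))
= 34.0 × (1 − 0.04127) = 34.0 × 0.9587 = 32.60 mg/L.

y ≈ 32.6 mg/L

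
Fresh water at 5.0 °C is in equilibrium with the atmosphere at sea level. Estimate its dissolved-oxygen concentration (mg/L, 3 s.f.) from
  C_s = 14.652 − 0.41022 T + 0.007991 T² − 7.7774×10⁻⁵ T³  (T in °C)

C_s = 14.652 − 0.41022×5.0 + 0.007991×5.0² − 7.7774×10⁻⁵×5.0³ = 12.79 mg/L.

C_s ≈ 12.8 mg/L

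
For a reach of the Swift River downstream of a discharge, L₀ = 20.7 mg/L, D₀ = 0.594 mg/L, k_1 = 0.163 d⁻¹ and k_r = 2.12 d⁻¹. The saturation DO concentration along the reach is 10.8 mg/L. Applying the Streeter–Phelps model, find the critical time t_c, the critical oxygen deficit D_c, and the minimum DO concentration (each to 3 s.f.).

t_c ≈ 1.10 d; D_c ≈ 1.33 mg/L; min DO ≈ 9.47 mg/L

With k_r/k_1 = 13.01 and 1 − D₀(k_r−k_1)/(k_1 L₀) = 0.6555,
t_c = ln(13.01 × 0.6555) / (2.12 − 0.163) = ln(8.525) / 1.957 = 2.143/1.957 = 1.095 d.
L(t_c) = L₀ e^(−k_1 t_c) = 20.7 × 0.8365 = 17.32 mg/L, and at the critical point k_r D_c = k_1 L, so D_c = (0.163/2.12) × 17.32 = 1.331 mg/L.
Minimum DO = C_s − D_c = 10.8 − 1.331 = 9.469 mg/L.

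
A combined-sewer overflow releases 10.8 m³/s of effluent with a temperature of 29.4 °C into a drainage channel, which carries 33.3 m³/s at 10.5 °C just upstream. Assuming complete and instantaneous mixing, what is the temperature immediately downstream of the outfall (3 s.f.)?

Flow-weighted mixing: C = (Q_r C_r + Q_w C_w)/(Q_r + Q_w)
= (33.3×10.5 + 10.8×29.4)/(33.3 + 10.8) = 667.2/44.10 = 15.13 °C.

15.1 °C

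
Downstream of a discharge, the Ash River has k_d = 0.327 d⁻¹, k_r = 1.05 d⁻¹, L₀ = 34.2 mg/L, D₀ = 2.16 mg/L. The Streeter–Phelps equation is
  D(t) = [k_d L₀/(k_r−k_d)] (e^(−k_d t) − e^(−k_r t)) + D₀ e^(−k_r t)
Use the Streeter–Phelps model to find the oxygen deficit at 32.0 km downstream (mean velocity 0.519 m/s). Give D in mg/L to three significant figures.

D ≈ 5.96 mg/L

Travel time t = x/v = 32.0 km / (0.519 m/s) = 32000 m / 0.519 m/s = 61660 s = 0.7136 d.
k_d L₀/(k_r−k_d) = 0.327×34.2/(1.05−0.327) = 11.18/0.7230 = 15.47 mg/L.
e^(−k_d t) = e^(−0.327×0.7136) = 0.7919; e^(−k_r t) = e^(−1.05×0.7136) = 0.4727.
D = 15.47 × (0.7919 − 0.4727) + 2.16 × 0.4727 = 4.937 + 1.021 = 5.958 mg/L.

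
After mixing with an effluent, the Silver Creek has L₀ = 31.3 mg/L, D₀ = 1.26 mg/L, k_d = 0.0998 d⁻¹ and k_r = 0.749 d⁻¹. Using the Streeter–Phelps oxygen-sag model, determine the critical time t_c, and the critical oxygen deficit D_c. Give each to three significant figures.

t_c ≈ 2.64 d; D_c ≈ 3.21 mg/L

At the critical point dD/dt = 0, so k_d L₀ e^(−k_d t) = k_r D. Substituting D(t) from the Streeter–Phelps equation and solving for t gives
t_c = ln[(k_r/k_d)(1 − D₀(k_r−k_d)/(k_d L₀))] / (k_r−k_d).
Here k_r−k_d = 0.6492 d⁻¹ and 1 − D₀(k_r−k_d)/(k_d L₀) = 1 − 1.26×0.6492/(0.0998×31.3) = 0.7381, so
t_c = ln(7.505 × 0.7381) / 0.6492 = 1.712 / 0.6492 = 2.637 d.
L(t_c) = L₀ e^(−k_d t_c) = 31.3 × 0.7686 = 24.06 mg/L, and at the critical point k_r D_c = k_d L, so D_c = (0.0998/0.749) × 24.06 = 3.206 mg/L.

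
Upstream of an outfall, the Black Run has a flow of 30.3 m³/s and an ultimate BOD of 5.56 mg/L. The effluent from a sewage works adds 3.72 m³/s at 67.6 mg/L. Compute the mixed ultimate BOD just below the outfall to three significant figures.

Flow-weighted mixing: C = (Q_r C_r + Q_w C_w)/(Q_r + Q_w)
= (30.3×5.56 + 3.72×67.6)/(30.3 + 3.72) = 419.9/34.02 = 12.34 mg/L.

12.3 mg/L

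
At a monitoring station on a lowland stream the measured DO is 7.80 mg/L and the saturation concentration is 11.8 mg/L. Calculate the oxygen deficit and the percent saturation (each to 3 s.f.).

D ≈ 4.00 mg/L; 66.1 % saturation

D = C_s − C = 11.8 − 7.80 = 4.00 mg/L.
% saturation = 7.80/11.8 × 100 = 66.1 %.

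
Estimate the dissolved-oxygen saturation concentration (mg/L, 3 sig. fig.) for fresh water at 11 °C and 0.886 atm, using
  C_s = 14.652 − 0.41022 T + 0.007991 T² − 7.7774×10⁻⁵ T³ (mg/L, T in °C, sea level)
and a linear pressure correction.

C_s ≈ 9.75 mg/L

At sea level: C_s = 14.652 − 0.41022×11 + 0.007991×11² − 7.7774×10⁻⁵×11³ = 11.00 mg/L.
Pressure correction: C_s' = 11.00 × 0.886 = 9.749 mg/L.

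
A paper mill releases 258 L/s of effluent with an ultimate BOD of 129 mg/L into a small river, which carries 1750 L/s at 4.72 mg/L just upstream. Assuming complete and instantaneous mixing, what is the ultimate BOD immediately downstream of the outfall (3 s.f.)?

Flow-weighted mixing: C = (Q_r C_r + Q_w C_w)/(Q_r + Q_w)
= (1750×4.72 + 258×129)/(1750 + 258) = 41540/2008 = 20.69 mg/L.

20.7 mg/L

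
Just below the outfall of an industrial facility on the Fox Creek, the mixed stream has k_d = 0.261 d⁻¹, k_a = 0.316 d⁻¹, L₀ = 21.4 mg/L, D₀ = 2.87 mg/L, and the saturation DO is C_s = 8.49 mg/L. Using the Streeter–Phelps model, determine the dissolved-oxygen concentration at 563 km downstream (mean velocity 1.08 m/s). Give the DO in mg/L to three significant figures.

Travel time t = x/v = 563 km / (1.08 m/s) = 563000 m / 1.08 m/s = 521300 s = 6.034 d.
k_d L₀/(k_a−k_d) = 0.261×21.4/(0.316−0.261) = 5.585/0.05500 = 101.6 mg/L.
e^(−k_d t) = e^(−0.261×6.034) = 0.2071; e^(−k_a t) = e^(−0.316×6.034) = 0.1486.
D = 101.6 × (0.2071 − 0.1486) + 2.87 × 0.1486 = 5.938 + 0.4264 = 6.365 mg/L.
DO = C_s − D = 8.49 − 6.365 = 2.125 mg/L.

DO ≈ 2.13 mg/L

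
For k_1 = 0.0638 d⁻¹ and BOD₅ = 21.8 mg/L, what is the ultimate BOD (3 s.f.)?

L₀ ≈ 79.8 mg/L

BOD₅ = L₀(1 − e^(−5k_1)) ⇒ L₀ = BOD₅ / (1 − e^(−5×0.0638))
= 21.8 / (1 − 0.7269) = 21.8 / 0.2731 = 79.82 mg/L.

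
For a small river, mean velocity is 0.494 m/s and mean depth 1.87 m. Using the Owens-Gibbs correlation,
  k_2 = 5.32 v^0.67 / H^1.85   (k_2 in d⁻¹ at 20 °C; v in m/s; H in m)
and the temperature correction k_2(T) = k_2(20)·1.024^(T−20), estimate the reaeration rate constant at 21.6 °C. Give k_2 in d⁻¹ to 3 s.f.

k_2 ≈ 1.08 d⁻¹

k_2(20) = 5.32 × 0.494^0.67 / 1.87^1.85 = 5.32 × 0.6234 / 3.184 = 1.042 d⁻¹.
k_2(21.6) = 1.042 × 1.024^(21.6−20) = 1.042 × 1.039 = 1.082 d⁻¹.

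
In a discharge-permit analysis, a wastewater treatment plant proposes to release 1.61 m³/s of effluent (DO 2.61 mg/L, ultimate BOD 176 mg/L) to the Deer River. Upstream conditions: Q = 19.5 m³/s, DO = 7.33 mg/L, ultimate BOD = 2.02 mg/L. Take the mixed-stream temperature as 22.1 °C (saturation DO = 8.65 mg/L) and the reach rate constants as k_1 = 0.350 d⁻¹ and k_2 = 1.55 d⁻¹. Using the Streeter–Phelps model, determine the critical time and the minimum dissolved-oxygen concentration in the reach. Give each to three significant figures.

t_c ≈ 0.846 d; minimum DO ≈ 6.08 mg/L

Mixed DO = (19.5×7.33 + 1.61×2.61)/(19.5+1.61) = 147.1/21.11 = 6.970 mg/L.
Mixed L₀ = (19.5×2.02 + 1.61×176)/(21.11) = 322.8/21.11 = 15.29 mg/L.
Initial deficit D₀ = C_s − DO₀ = 8.65 − 6.970 = 1.680 mg/L.
t_c = (1/1.200) ln[(1.55/0.350)(1 − 1.680×1.200/(0.350×15.29))] = 0.8333 × ln(2.760) = 0.8461 d.
D_c = (0.350/1.55) × 15.29 × e^(−0.350×0.8461) = 0.2258 × 15.29 × 0.7437 = 2.567 mg/L.
Minimum DO = 8.65 − 2.567 = 6.083 mg/L.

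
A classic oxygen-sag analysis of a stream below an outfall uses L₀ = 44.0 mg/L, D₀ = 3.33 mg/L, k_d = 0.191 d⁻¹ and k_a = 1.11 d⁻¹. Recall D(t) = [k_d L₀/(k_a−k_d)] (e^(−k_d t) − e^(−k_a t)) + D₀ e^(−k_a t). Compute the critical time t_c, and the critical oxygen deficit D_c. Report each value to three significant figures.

With k_a/k_d = 5.812 and 1 − D₀(k_a−k_d)/(k_d L₀) = 0.6359,
t_c = ln(5.812 × 0.6359) / (1.11 − 0.191) = ln(3.695) / 0.9190 = 1.307/0.9190 = 1.422 d.
L(t_c) = L₀ e^(−k_d t_c) = 44.0 × 0.7621 = 33.53 mg/L, and at the critical point k_a D_c = k_d L, so D_c = (0.191/1.11) × 33.53 = 5.770 mg/L.

t_c ≈ 1.42 d; D_c ≈ 5.77 mg/L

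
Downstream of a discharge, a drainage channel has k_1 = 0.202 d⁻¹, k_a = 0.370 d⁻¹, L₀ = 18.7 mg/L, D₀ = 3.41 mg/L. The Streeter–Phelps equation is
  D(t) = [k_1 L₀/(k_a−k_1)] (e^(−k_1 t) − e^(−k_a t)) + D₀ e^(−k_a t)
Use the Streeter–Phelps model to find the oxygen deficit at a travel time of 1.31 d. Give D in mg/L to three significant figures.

D ≈ 5.51 mg/L

k_1 L₀/(k_a−k_1) = 0.202×18.7/(0.370−0.202) = 3.777/0.1680 = 22.48 mg/L.
e^(−k_1 t) = e^(−0.202×1.310) = 0.7675; e^(−k_a t) = e^(−0.370×1.310) = 0.6159.
D = 22.48 × (0.7675 − 0.6159) + 3.41 × 0.6159 = 3.409 + 2.100 = 5.509 mg/L.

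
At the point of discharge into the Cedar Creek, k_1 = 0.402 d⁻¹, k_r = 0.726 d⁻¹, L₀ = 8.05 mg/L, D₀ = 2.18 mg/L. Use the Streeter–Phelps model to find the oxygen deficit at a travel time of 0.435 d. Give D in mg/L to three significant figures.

D ≈ 2.69 mg/L

k_1 L₀/(k_r−k_1) = 0.402×8.05/(0.726−0.402) = 3.236/0.3240 = 9.988 mg/L.
e^(−k_1 t) = e^(−0.402×0.4350) = 0.8396; e^(−k_r t) = e^(−0.726×0.4350) = 0.7292.
D = 9.988 × (0.8396 − 0.7292) + 2.18 × 0.7292 = 1.102 + 1.590 = 2.692 mg/L.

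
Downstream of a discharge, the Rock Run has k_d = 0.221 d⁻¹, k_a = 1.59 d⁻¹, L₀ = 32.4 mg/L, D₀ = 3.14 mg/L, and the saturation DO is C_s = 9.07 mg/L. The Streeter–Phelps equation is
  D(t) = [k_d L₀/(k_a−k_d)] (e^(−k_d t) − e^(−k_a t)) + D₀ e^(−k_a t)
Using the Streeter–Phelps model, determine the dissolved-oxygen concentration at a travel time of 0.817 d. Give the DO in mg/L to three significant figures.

k_d L₀/(k_a−k_d) = 0.221×32.4/(1.59−0.221) = 7.160/1.369 = 5.230 mg/L.
e^(−k_d t) = e^(−0.221×0.8170) = 0.8348; e^(−k_a t) = e^(−1.59×0.8170) = 0.2728.
D = 5.230 × (0.8348 − 0.2728) + 3.14 × 0.2728 = 2.940 + 0.8566 = 3.796 mg/L.
DO = C_s − D = 9.07 − 3.796 = 5.274 mg/L.

DO ≈ 5.27 mg/L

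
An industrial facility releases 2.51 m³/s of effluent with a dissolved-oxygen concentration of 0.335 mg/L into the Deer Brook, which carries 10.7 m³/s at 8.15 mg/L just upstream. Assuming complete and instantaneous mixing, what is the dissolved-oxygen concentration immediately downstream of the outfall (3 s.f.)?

6.67 mg/L

Flow-weighted mixing: C = (Q_r C_r + Q_w C_w)/(Q_r + Q_w)
= (10.7×8.15 + 2.51×0.335)/(10.7 + 2.51) = 88.05/13.21 = 6.665 mg/L.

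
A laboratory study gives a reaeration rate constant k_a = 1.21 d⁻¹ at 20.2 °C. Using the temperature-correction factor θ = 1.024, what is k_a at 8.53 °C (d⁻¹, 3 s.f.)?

k_a ≈ 0.917 d⁻¹

k_a(T₂) = k_a(T₁) · θ^(T₂−T₁) = 1.21 × 1.024^(8.53−20.2)
= 1.21 × 1.024^-11.7 = 1.21 × 0.7582 = 0.9175 d⁻¹.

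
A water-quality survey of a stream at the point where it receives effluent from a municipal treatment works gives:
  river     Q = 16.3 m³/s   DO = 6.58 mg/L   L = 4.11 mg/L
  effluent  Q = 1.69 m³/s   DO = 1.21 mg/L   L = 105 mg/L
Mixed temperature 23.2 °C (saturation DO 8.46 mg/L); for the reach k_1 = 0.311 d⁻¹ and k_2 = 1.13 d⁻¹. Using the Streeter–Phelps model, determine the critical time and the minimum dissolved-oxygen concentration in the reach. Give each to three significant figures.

t_c ≈ 0.818 d; minimum DO ≈ 5.56 mg/L

Mixed DO = (16.3×6.58 + 1.69×1.21)/(16.3+1.69) = 109.3/17.99 = 6.076 mg/L.
Mixed L₀ = (16.3×4.11 + 1.69×105)/(17.99) = 244.4/17.99 = 13.59 mg/L.
Initial deficit D₀ = C_s − DO₀ = 8.46 − 6.076 = 2.384 mg/L.
t_c = (1/0.8190) ln[(1.13/0.311)(1 − 2.384×0.8190/(0.311×13.59))] = 1.221 × ln(1.954) = 0.8181 d.
D_c = (0.311/1.13) × 13.59 × e^(−0.311×0.8181) = 0.2752 × 13.59 × 0.7754 = 2.900 mg/L.
Minimum DO = 8.46 − 2.900 = 5.560 mg/L.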